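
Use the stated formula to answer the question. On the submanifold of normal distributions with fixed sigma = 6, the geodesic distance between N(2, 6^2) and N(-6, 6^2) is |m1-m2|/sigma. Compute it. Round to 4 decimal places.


On the fixed-variance normal subfamily, geodesic distance = |m1-m2|/sigma.
|2 - -6| = 8.
sigma = 6.
d = 8/6 = 1.3333

1.3333


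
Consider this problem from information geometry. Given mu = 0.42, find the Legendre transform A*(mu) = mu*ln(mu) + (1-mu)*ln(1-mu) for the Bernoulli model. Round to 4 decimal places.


Legendre transform for Bernoulli:
A*(mu) = mu*log(mu) + (1-mu)*log(1-mu).
mu = 0.42, 1-mu = 0.58.
mu*log(mu) = 0.42*log(0.42) = -0.36435.
(1-mu)*log(1-mu) = 0.58*log(0.58) = -0.315942.
A* = -0.36435 + -0.315942 = -0.6803

-0.6803


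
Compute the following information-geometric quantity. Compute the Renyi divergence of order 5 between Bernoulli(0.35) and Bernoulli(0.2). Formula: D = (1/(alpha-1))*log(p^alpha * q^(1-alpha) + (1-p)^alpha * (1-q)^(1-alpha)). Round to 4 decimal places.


Renyi divergence of order alpha between Bernoulli distributions:
D = (1/(alpha-1))*log(p^alpha * q^(1-alpha) + (1-p)^alpha * (1-q)^(1-alpha)).
alpha = 5, p = 0.35, q = 0.2.
p^alpha * q^(1-alpha) = 0.35^5 * 0.2^-4 = 3.282617.
(1-p)^alpha * (1-q)^(1-alpha) = 0.65^5 * 0.8^-4 = 0.283274.
sum = 3.282617 + 0.283274 = 3.565891.
D = (1/4)*log(3.565891) = 0.3179

0.3179


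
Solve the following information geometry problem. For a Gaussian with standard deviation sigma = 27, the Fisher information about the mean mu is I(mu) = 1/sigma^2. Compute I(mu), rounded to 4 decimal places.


The Fisher information for the mean of a normal distribution is I(mu) = 1/sigma^2.
sigma = 27, so sigma^2 = 729.
I(mu) = 1/729 = 0.0014

0.0014


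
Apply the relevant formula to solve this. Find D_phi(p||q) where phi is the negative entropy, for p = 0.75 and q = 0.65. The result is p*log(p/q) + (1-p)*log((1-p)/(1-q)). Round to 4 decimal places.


Bregman divergence with negative entropy generator:
D = p*log(p/q) + (1-p)*log((1-p)/(1-q)).
p = 0.75, q = 0.65.
p*log(p/q) = 0.75*log(0.75/0.65) = 0.107326.
(1-p)*log((1-p)/(1-q)) = 0.25*log(0.25/0.35) = -0.084118.
D = 0.107326 + -0.084118 = 0.0232

0.0232


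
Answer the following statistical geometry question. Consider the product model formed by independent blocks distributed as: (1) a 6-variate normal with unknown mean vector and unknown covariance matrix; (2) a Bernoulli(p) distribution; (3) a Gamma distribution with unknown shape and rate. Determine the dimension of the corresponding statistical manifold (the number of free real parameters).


The dimension of a statistical manifold equals the number of free
(independent) real parameters of the model. For a product of independent
blocks the parameter counts add.
- 6-variate normal: 6 (mean) + 6*7/2 = 21 (symmetric covariance) = 27.
- Bernoulli (p): 1.
- Gamma (shape, rate): 2.
Total = 27 + 1 + 2 = 30.
Dimension = 30

30


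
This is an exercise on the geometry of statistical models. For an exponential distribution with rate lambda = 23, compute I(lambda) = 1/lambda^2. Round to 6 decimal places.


Fisher information for exponential: I(lambda) = 1/lambda^2.
lambda = 23, lambda^2 = 529.
I = 1/529 = 0.001890

0.001890


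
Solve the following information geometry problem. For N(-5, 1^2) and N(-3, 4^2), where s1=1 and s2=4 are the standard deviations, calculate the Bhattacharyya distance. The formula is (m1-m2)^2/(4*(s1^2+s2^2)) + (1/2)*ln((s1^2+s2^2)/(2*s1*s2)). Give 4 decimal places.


Bhattacharyya distance between two Gaussians:
DB = (m1-m2)^2/(4*(s1^2+s2^2)) + (1/2)*ln((s1^2+s2^2)/(2*s1*s2)).
(m1-m2)^2 = (-2)^2 = 4.
s1^2+s2^2 = 1 + 16 = 17.
term1 = 4/68 = 0.058824.
term2 = 0.5*ln(17/8.0) = 0.376886.
DB = 0.058824 + 0.376886 = 0.4357

0.4357


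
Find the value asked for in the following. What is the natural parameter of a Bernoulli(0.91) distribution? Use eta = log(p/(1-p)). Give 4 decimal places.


Natural parameter for Bernoulli: eta = log(p/(1-p)).
p = 0.91, 1-p = 0.09.
p/(1-p) = 10.111111.
eta = log(10.111111) = 2.3136

2.3136


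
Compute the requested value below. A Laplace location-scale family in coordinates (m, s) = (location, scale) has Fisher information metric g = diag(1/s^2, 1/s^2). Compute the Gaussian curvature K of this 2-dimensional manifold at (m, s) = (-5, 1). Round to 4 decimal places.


The metric has the form g = (A dm^2 + B ds^2)/s^2 with A = 1, B = 1.
Substitute u = sqrt(A/B)*m: g = B*(du^2 + ds^2)/s^2, i.e. B times the
Poincare upper half-plane metric, which has constant Gaussian curvature -1.
Scaling a 2D metric by a constant c divides the Gaussian curvature by c,
so K = -1/B = -1/(1) = -1.0000 everywhere (the point (m, s) = (-5, 1) is irrelevant:
the curvature is constant).
The requested Gaussian curvature is K = -1.0000.

-1.0000


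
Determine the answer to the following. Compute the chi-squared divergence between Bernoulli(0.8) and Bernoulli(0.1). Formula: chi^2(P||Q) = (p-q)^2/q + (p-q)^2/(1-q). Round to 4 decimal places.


Chi-squared divergence between Bernoulli distributions:
chi^2 = (p-q)^2/q + (p-q)^2/(1-q).
p = 0.8, q = 0.1, p-q = 0.7.
(p-q)^2 = 0.49.
term1 = 0.49/0.1 = 4.9.
term2 = 0.49/0.9 = 0.544444.
chi^2 = 4.9 + 0.544444 = 5.4444

5.4444


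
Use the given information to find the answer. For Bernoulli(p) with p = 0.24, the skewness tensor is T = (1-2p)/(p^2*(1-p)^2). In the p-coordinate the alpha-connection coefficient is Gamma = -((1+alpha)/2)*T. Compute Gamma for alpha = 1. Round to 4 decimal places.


Skewness (Amari-Chentsov) tensor: T = (1-2p)/(p^2*(1-p)^2).
p = 0.24, 1-2p = 0.52, p^2 = 0.0576, (1-p)^2 = 0.5776.
T = 0.52/(0.0576 * 0.5776) = 15.629809.
In the p-coordinate, Gamma^(alpha) = Gamma^(0) - (alpha/2)*T with Gamma^(0) = (1/2)*g'(p) = -T/2,
so Gamma^(alpha) = -((1+alpha)/2)*T.
alpha = 1, -(1+alpha)/2 = -1.0.
Gamma = -1.0 * 15.629809 = -15.6298

-15.6298


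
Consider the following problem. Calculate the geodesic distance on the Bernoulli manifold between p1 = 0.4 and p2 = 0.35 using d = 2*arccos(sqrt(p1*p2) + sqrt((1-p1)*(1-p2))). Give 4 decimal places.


Geodesic distance on Bernoulli manifold:
d(p1,p2) = 2*arccos(sqrt(p1*p2) + sqrt((1-p1)*(1-p2))).
sqrt(p1*p2) = sqrt(0.4*0.35) = 0.374166.
sqrt((1-p1)*(1-p2)) = sqrt(0.6*0.65) = 0.6245.
arg = 0.374166 + 0.6245 = 0.998666.
d = 2*arccos(0.998666) = 0.1033

0.1033


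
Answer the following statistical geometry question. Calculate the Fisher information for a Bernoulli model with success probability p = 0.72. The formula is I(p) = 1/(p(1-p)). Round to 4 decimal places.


For Bernoulli(p), Fisher information is I(p) = 1/(p*(1-p)).
p = 0.72, 1-p = 0.28.
p*(1-p) = 0.2016.
I(p) = 1/0.2016 = 4.9603

4.9603


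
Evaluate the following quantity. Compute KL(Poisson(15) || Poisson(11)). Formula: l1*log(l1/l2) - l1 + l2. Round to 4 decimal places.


KL divergence for Poisson:
KL = l1*log(l1/l2) - l1 + l2.
l1 = 15, l2 = 11.
log(15/11) = 0.310155.
l1*log(l1/l2) = 15 * 0.310155 = 4.652324.
KL = 4.652324 - 15 + 11 = 0.6523

0.6523


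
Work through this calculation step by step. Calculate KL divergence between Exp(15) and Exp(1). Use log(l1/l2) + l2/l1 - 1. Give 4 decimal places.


KL divergence for exponential family:
KL = log(l1/l2) + l2/l1 - 1.
log(15/1) = 2.70805.
1/15 = 0.066667.
KL = 2.70805 + 0.066667 - 1 = 1.7747

1.7747


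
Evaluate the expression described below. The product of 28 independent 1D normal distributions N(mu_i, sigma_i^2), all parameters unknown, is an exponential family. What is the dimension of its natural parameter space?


Exponential family dimension calculation:
Each univariate normal has two natural parameters (mu/sigma^2 and -1/(2 sigma^2)).
With 28 independent components, dim = 2 * 28 = 56.

56


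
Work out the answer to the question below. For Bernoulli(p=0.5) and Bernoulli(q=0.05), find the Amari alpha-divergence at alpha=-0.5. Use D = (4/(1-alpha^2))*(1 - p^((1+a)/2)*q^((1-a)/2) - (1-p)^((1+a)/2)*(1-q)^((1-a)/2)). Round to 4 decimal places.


Amari alpha-divergence:
D = (4/(1-alpha^2))*(1 - p^((1+a)/2)*q^((1-a)/2) - (1-p)^((1+a)/2)*(1-q)^((1-a)/2)).
alpha = -0.5, p = 0.5, q = 0.05.
e1 = (1+alpha)/2 = 0.25, e2 = (1-alpha)/2 = 0.75.
t1 = p^e1 * q^e2 = 0.5^0.25 * 0.05^0.75 = 0.088914.
t2 = (1-p)^e1 * (1-q)^e2 = 0.5^0.25 * 0.95^0.75 = 0.809161.
4/(1-alpha^2) = 5.333333.
D = 5.333333*(1 - 0.088914 - 0.809161) = 0.5436

0.5436


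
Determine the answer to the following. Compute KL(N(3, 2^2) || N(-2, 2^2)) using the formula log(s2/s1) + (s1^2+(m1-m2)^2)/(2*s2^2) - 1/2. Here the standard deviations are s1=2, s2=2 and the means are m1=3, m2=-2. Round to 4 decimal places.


KL divergence between normal distributions:
KL = log(s2/s1) + (s1^2 + (m1-m2)^2)/(2*s2^2) - 1/2.
log(2/2) = 0.0.
(2^2 + (3--2)^2)/(2*2^2) = (4 + 25)/8 = 3.625.
KL = 0.0 + 3.625 - 0.5 = 3.1250

3.1250


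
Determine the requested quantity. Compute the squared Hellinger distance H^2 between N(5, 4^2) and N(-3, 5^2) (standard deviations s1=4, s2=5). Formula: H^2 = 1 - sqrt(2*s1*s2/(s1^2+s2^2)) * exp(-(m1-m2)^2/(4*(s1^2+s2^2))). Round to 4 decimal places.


Squared Hellinger distance for Gaussians:
H^2 = 1 - sqrt(2*s1*s2/(s1^2+s2^2)) * exp(-(m1-m2)^2/(4*(s1^2+s2^2))).
s1^2 = 16, s2^2 = 25, s1^2+s2^2 = 41.
sqrt(2*4*5/(41)) = 0.98773.
(m1-m2)^2 = (8)^2 = 64.
exp(-64/(4*41)) = exp(-0.390244) = 0.676892.
H^2 = 1 - 0.98773*0.676892 = 0.3314

0.3314


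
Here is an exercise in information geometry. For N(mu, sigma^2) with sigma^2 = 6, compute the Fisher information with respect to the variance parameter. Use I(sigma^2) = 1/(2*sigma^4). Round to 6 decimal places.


Fisher information for variance: I(sigma^2) = 1/(2*sigma^4).
sigma^2 = 6, so sigma^4 = 36.
I = 1/(2*36) = 1/72 = 0.013889

0.013889


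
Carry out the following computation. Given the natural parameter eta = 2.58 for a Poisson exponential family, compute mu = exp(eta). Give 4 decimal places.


Expectation parameter for Poisson exponential family:
mu = exp(eta).
eta = 2.58.
mu = exp(2.58) = 13.1971

13.1971


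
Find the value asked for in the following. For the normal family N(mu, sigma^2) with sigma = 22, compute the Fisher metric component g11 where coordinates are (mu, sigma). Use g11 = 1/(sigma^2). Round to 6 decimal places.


For the 2-parameter normal family, the Fisher metric has:
  g11 = 1/sigma^2, g22 = 2/sigma^2.
sigma = 22, sigma^2 = 484.
g11 = 0.002066

0.002066


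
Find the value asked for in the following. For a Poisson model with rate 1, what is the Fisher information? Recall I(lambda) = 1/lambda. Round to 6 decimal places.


Fisher information for Poisson: I(lambda) = 1/lambda.
lambda = 1.
I(lambda) = 1/1 = 1.000000

1.000000


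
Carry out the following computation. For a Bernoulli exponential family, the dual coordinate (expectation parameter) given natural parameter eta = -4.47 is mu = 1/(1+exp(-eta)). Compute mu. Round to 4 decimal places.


Dual coordinate (expectation parameter) for Bernoulli:
mu = 1/(1+exp(-eta)).
eta = -4.47.
exp(-eta) = exp(4.47) = 87.356723.
mu = 1/(1+87.356723) = 0.0113

0.0113


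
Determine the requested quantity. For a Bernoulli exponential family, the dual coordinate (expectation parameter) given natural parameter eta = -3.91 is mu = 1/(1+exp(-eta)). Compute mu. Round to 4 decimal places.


Dual coordinate (expectation parameter) for Bernoulli:
mu = 1/(1+exp(-eta)).
eta = -3.91.
exp(-eta) = exp(3.91) = 49.898952.
mu = 1/(1+49.898952) = 0.0196

0.0196


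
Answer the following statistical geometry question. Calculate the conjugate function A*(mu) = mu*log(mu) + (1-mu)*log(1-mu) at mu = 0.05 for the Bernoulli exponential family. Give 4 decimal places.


Legendre transform for Bernoulli:
A*(mu) = mu*log(mu) + (1-mu)*log(1-mu).
mu = 0.05, 1-mu = 0.95.
mu*log(mu) = 0.05*log(0.05) = -0.149787.
(1-mu)*log(1-mu) = 0.95*log(0.95) = -0.048729.
A* = -0.149787 + -0.048729 = -0.1985

-0.1985


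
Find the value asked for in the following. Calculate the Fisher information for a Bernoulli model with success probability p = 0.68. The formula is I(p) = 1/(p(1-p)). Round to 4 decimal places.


For Bernoulli(p), Fisher information is I(p) = 1/(p*(1-p)).
p = 0.68, 1-p = 0.32.
p*(1-p) = 0.2176.
I(p) = 1/0.2176 = 4.5956

4.5956


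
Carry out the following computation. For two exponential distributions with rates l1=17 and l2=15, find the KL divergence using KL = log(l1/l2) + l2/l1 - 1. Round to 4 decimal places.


KL divergence for exponential family:
KL = log(l1/l2) + l2/l1 - 1.
log(17/15) = 0.125163.
15/17 = 0.882353.
KL = 0.125163 + 0.882353 - 1 = 0.0075

0.0075


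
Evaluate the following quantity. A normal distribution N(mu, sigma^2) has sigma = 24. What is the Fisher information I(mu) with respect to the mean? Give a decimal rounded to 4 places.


The Fisher information for the mean of a normal distribution is I(mu) = 1/sigma^2.
sigma = 24, so sigma^2 = 576.
I(mu) = 1/576 = 0.0017

0.0017


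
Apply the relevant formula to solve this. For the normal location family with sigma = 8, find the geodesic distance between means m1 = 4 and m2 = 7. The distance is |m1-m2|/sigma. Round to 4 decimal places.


On the fixed-variance normal subfamily, geodesic distance = |m1-m2|/sigma.
|4 - 7| = 3.
sigma = 8.
d = 3/8 = 0.3750

0.3750


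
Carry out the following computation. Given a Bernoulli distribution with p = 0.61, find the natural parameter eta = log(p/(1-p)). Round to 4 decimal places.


Natural parameter for Bernoulli: eta = log(p/(1-p)).
p = 0.61, 1-p = 0.39.
p/(1-p) = 1.564103.
eta = log(1.564103) = 0.4473

0.4473


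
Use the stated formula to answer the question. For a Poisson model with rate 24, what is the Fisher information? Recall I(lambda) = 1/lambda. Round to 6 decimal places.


Fisher information for Poisson: I(lambda) = 1/lambda.
lambda = 24.
I(lambda) = 1/24 = 0.041667

0.041667


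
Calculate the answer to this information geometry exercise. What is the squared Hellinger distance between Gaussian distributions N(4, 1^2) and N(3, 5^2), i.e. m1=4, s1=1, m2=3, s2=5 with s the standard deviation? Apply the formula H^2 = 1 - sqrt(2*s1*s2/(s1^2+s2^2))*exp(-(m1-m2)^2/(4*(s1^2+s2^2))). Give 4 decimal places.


Squared Hellinger distance for Gaussians:
H^2 = 1 - sqrt(2*s1*s2/(s1^2+s2^2)) * exp(-(m1-m2)^2/(4*(s1^2+s2^2))).
s1^2 = 1, s2^2 = 25, s1^2+s2^2 = 26.
sqrt(2*1*5/(26)) = 0.620174.
(m1-m2)^2 = (1)^2 = 1.
exp(-1/(4*26)) = exp(-0.009615) = 0.990431.
H^2 = 1 - 0.620174*0.990431 = 0.3858

0.3858


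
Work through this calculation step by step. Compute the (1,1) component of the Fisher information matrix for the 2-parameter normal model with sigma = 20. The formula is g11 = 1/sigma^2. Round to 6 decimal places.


For the 2-parameter normal family, the Fisher metric has:
  g11 = 1/sigma^2, g22 = 2/sigma^2.
sigma = 20, sigma^2 = 400.
g11 = 0.002500

0.002500


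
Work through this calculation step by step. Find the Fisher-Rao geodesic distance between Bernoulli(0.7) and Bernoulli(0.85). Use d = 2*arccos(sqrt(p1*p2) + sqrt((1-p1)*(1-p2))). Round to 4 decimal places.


Geodesic distance on Bernoulli manifold:
d(p1,p2) = 2*arccos(sqrt(p1*p2) + sqrt((1-p1)*(1-p2))).
sqrt(p1*p2) = sqrt(0.7*0.85) = 0.771362.
sqrt((1-p1)*(1-p2)) = sqrt(0.3*0.15) = 0.212132.
arg = 0.771362 + 0.212132 = 0.983494.
d = 2*arccos(0.983494) = 0.3639

0.3639


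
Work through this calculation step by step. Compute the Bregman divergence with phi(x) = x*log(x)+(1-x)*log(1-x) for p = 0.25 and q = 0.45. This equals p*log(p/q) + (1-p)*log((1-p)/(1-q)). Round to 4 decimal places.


Bregman divergence with negative entropy generator:
D = p*log(p/q) + (1-p)*log((1-p)/(1-q)).
p = 0.25, q = 0.45.
p*log(p/q) = 0.25*log(0.25/0.45) = -0.146947.
(1-p)*log((1-p)/(1-q)) = 0.75*log(0.75/0.55) = 0.232616.
D = -0.146947 + 0.232616 = 0.0857

0.0857


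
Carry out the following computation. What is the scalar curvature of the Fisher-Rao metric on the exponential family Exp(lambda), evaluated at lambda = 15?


This family has a single free parameter, so its statistical manifold
is 1-dimensional. The Riemann curvature tensor of any 1-dimensional
Riemannian manifold vanishes identically, so R = 0.

0


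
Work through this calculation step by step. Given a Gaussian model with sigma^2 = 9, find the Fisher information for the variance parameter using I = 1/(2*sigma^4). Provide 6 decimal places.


Fisher information for variance: I(sigma^2) = 1/(2*sigma^4).
sigma^2 = 9, so sigma^4 = 81.
I = 1/(2*81) = 1/162 = 0.006173

0.006173


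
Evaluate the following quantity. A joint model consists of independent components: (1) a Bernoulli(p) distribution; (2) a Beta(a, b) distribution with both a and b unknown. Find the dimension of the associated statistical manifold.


The dimension of a statistical manifold equals the number of free
(independent) real parameters of the model. For a product of independent
blocks the parameter counts add.
- Bernoulli (p): 1.
- Beta (a, b): 2.
Total = 1 + 2 = 3.
Dimension = 3

3


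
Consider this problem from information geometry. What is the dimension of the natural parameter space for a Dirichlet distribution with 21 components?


Exponential family dimension calculation:
Dirichlet with 21 components has 21 natural parameters.

21


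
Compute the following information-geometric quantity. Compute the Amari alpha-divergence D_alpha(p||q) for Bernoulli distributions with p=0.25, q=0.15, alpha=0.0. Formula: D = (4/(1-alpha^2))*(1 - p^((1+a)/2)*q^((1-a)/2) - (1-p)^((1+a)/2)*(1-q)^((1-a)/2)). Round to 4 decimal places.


Amari alpha-divergence:
D = (4/(1-alpha^2))*(1 - p^((1+a)/2)*q^((1-a)/2) - (1-p)^((1+a)/2)*(1-q)^((1-a)/2)).
alpha = 0.0, p = 0.25, q = 0.15.
e1 = (1+alpha)/2 = 0.5, e2 = (1-alpha)/2 = 0.5.
t1 = p^e1 * q^e2 = 0.25^0.5 * 0.15^0.5 = 0.193649.
t2 = (1-p)^e1 * (1-q)^e2 = 0.75^0.5 * 0.85^0.5 = 0.798436.
4/(1-alpha^2) = 4.0.
D = 4.0*(1 - 0.193649 - 0.798436) = 0.0317

0.0317


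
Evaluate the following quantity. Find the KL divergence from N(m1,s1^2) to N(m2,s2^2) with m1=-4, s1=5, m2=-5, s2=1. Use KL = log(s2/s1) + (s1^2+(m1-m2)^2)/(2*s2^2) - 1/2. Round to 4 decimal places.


KL divergence between normal distributions:
KL = log(s2/s1) + (s1^2 + (m1-m2)^2)/(2*s2^2) - 1/2.
log(1/5) = -1.609438.
(5^2 + (-4--5)^2)/(2*1^2) = (25 + 1)/2 = 13.0.
KL = -1.609438 + 13.0 - 0.5 = 10.8906

10.8906


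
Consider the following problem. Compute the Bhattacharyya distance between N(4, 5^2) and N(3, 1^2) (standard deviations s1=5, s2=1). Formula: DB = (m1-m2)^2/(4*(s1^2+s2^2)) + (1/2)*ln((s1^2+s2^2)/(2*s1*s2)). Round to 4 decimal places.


Bhattacharyya distance between two Gaussians:
DB = (m1-m2)^2/(4*(s1^2+s2^2)) + (1/2)*ln((s1^2+s2^2)/(2*s1*s2)).
(m1-m2)^2 = (1)^2 = 1.
s1^2+s2^2 = 25 + 1 = 26.
term1 = 1/104 = 0.009615.
term2 = 0.5*ln(26/10.0) = 0.477756.
DB = 0.009615 + 0.477756 = 0.4874

0.4874


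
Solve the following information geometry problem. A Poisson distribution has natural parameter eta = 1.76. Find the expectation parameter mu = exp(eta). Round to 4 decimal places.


Expectation parameter for Poisson exponential family:
mu = exp(eta).
eta = 1.76.
mu = exp(1.76) = 5.8124

5.8124


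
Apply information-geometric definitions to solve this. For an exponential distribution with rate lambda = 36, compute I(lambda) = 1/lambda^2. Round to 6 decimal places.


Fisher information for exponential: I(lambda) = 1/lambda^2.
lambda = 36, lambda^2 = 1296.
I = 1/1296 = 0.000772

0.000772


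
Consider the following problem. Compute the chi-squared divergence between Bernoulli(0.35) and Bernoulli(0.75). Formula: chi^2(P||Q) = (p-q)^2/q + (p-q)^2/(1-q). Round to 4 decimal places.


Chi-squared divergence between Bernoulli distributions:
chi^2 = (p-q)^2/q + (p-q)^2/(1-q).
p = 0.35, q = 0.75, p-q = -0.4.
(p-q)^2 = 0.16.
term1 = 0.16/0.75 = 0.213333.
term2 = 0.16/0.25 = 0.64.
chi^2 = 0.213333 + 0.64 = 0.8533

0.8533


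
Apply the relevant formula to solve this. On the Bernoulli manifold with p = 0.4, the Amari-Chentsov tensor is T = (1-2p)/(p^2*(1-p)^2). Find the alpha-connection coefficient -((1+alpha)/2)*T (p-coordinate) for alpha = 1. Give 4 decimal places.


Skewness (Amari-Chentsov) tensor: T = (1-2p)/(p^2*(1-p)^2).
p = 0.4, 1-2p = 0.2, p^2 = 0.16, (1-p)^2 = 0.36.
T = 0.2/(0.16 * 0.36) = 3.472222.
In the p-coordinate, Gamma^(alpha) = Gamma^(0) - (alpha/2)*T with Gamma^(0) = (1/2)*g'(p) = -T/2,
so Gamma^(alpha) = -((1+alpha)/2)*T.
alpha = 1, -(1+alpha)/2 = -1.0.
Gamma = -1.0 * 3.472222 = -3.4722

-3.4722


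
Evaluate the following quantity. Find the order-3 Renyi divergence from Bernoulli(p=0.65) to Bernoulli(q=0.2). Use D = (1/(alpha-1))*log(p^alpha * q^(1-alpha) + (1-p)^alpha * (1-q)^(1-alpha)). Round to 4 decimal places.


Renyi divergence of order alpha between Bernoulli distributions:
D = (1/(alpha-1))*log(p^alpha * q^(1-alpha) + (1-p)^alpha * (1-q)^(1-alpha)).
alpha = 3, p = 0.65, q = 0.2.
p^alpha * q^(1-alpha) = 0.65^3 * 0.2^-2 = 6.865625.
(1-p)^alpha * (1-q)^(1-alpha) = 0.35^3 * 0.8^-2 = 0.066992.
sum = 6.865625 + 0.066992 = 6.932617.
D = (1/2)*log(6.932617) = 0.9681

0.9681


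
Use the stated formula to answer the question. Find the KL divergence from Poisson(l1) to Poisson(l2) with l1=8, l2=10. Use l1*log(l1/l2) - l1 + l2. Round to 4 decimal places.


KL divergence for Poisson:
KL = l1*log(l1/l2) - l1 + l2.
l1 = 8, l2 = 10.
log(8/10) = -0.223144.
l1*log(l1/l2) = 8 * -0.223144 = -1.785148.
KL = -1.785148 - 8 + 10 = 0.2149

0.2149


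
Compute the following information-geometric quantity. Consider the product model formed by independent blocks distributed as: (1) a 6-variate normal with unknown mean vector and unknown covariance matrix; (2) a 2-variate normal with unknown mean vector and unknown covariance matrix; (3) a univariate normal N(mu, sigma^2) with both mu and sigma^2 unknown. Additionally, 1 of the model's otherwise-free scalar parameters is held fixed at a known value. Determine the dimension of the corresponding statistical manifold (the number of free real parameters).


The dimension of a statistical manifold equals the number of free
(independent) real parameters of the model. For a product of independent
blocks the parameter counts add.
- 6-variate normal: 6 (mean) + 6*7/2 = 21 (symmetric covariance) = 27.
- 2-variate normal: 2 (mean) + 2*3/2 = 3 (symmetric covariance) = 5.
- normal (mu, sigma^2): 2.
Total = 27 + 5 + 2 = 34.
1 parameter(s) fixed at known values: 34 - 1 = 33.
Dimension = 33

33


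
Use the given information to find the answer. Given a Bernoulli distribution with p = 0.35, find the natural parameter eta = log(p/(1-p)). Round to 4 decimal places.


Natural parameter for Bernoulli: eta = log(p/(1-p)).
p = 0.35, 1-p = 0.65.
p/(1-p) = 0.538462.
eta = log(0.538462) = -0.6190

-0.6190


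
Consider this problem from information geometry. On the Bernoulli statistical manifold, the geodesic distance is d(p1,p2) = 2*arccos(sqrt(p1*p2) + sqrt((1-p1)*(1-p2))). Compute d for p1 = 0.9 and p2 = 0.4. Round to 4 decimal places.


Geodesic distance on Bernoulli manifold:
d(p1,p2) = 2*arccos(sqrt(p1*p2) + sqrt((1-p1)*(1-p2))).
sqrt(p1*p2) = sqrt(0.9*0.4) = 0.6.
sqrt((1-p1)*(1-p2)) = sqrt(0.1*0.6) = 0.244949.
arg = 0.6 + 0.244949 = 0.844949.
d = 2*arccos(0.844949) = 1.1287

1.1287


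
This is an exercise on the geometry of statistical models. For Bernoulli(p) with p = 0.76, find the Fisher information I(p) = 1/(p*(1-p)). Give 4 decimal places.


For Bernoulli(p), Fisher information is I(p) = 1/(p*(1-p)).
p = 0.76, 1-p = 0.24.
p*(1-p) = 0.1824.
I(p) = 1/0.1824 = 5.4825

5.4825


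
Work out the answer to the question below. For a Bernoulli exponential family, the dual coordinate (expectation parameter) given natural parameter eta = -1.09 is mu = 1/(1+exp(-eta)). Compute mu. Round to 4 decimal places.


Dual coordinate (expectation parameter) for Bernoulli:
mu = 1/(1+exp(-eta)).
eta = -1.09.
exp(-eta) = exp(1.09) = 2.974274.
mu = 1/(1+2.974274) = 0.2516

0.2516


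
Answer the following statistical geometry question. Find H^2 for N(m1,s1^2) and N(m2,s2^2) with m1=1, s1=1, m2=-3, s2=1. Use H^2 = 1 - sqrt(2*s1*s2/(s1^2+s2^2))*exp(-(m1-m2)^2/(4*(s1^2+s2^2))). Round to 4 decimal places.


Squared Hellinger distance for Gaussians:
H^2 = 1 - sqrt(2*s1*s2/(s1^2+s2^2)) * exp(-(m1-m2)^2/(4*(s1^2+s2^2))).
s1^2 = 1, s2^2 = 1, s1^2+s2^2 = 2.
sqrt(2*1*1/(2)) = 1.0.
(m1-m2)^2 = (4)^2 = 16.
exp(-16/(4*2)) = exp(-2.0) = 0.135335.
H^2 = 1 - 1.0*0.135335 = 0.8647

0.8647


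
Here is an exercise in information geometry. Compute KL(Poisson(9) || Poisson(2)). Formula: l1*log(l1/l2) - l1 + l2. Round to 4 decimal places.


KL divergence for Poisson:
KL = l1*log(l1/l2) - l1 + l2.
l1 = 9, l2 = 2.
log(9/2) = 1.504077.
l1*log(l1/l2) = 9 * 1.504077 = 13.536697.
KL = 13.536697 - 9 + 2 = 6.5367

6.5367


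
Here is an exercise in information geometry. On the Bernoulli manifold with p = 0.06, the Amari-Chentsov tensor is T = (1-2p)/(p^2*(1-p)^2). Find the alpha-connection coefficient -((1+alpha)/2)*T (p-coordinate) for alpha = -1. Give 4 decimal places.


Skewness (Amari-Chentsov) tensor: T = (1-2p)/(p^2*(1-p)^2).
p = 0.06, 1-2p = 0.88, p^2 = 0.0036, (1-p)^2 = 0.8836.
T = 0.88/(0.0036 * 0.8836) = 276.646044.
In the p-coordinate, Gamma^(alpha) = Gamma^(0) - (alpha/2)*T with Gamma^(0) = (1/2)*g'(p) = -T/2,
so Gamma^(alpha) = -((1+alpha)/2)*T.
alpha = -1, -(1+alpha)/2 = 0.0.
Gamma = 0.0 * 276.646044 = 0.0000

0.0000


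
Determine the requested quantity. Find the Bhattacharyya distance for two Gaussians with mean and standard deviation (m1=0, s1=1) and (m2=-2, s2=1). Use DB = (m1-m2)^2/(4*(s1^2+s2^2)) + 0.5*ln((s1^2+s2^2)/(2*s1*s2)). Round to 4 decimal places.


Bhattacharyya distance between two Gaussians:
DB = (m1-m2)^2/(4*(s1^2+s2^2)) + (1/2)*ln((s1^2+s2^2)/(2*s1*s2)).
(m1-m2)^2 = (2)^2 = 4.
s1^2+s2^2 = 1 + 1 = 2.
term1 = 4/8 = 0.5.
term2 = 0.5*ln(2/2.0) = 0.0.
DB = 0.5 + 0.0 = 0.5000

0.5000


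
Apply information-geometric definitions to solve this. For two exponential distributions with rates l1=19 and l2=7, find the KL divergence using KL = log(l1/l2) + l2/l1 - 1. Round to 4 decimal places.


KL divergence for exponential family:
KL = log(l1/l2) + l2/l1 - 1.
log(19/7) = 0.998529.
7/19 = 0.368421.
KL = 0.998529 + 0.368421 - 1 = 0.3669

0.3669


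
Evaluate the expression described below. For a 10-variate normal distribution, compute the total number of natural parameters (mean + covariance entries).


Exponential family dimension calculation:
For 10-dim MVN: mean has 10 params, covariance has 10*11/2 = 55 unique entries.
Total dim = 10 + 55 = 65.

65


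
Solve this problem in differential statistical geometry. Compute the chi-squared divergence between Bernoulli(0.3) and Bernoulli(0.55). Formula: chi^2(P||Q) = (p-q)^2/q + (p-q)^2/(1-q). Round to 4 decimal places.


Chi-squared divergence between Bernoulli distributions:
chi^2 = (p-q)^2/q + (p-q)^2/(1-q).
p = 0.3, q = 0.55, p-q = -0.25.
(p-q)^2 = 0.0625.
term1 = 0.0625/0.55 = 0.113636.
term2 = 0.0625/0.45 = 0.138889.
chi^2 = 0.113636 + 0.138889 = 0.2525

0.2525


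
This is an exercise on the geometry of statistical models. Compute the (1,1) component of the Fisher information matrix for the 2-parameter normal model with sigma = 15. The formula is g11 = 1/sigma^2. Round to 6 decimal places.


For the 2-parameter normal family, the Fisher metric has:
  g11 = 1/sigma^2, g22 = 2/sigma^2.
sigma = 15, sigma^2 = 225.
g11 = 0.004444

0.004444


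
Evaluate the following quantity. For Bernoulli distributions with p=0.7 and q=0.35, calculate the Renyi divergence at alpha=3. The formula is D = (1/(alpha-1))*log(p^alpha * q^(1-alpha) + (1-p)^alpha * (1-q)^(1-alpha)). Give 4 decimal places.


Renyi divergence of order alpha between Bernoulli distributions:
D = (1/(alpha-1))*log(p^alpha * q^(1-alpha) + (1-p)^alpha * (1-q)^(1-alpha)).
alpha = 3, p = 0.7, q = 0.35.
p^alpha * q^(1-alpha) = 0.7^3 * 0.35^-2 = 2.8.
(1-p)^alpha * (1-q)^(1-alpha) = 0.3^3 * 0.65^-2 = 0.063905.
sum = 2.8 + 0.063905 = 2.863905.
D = (1/2)*log(2.863905) = 0.5261

0.5261


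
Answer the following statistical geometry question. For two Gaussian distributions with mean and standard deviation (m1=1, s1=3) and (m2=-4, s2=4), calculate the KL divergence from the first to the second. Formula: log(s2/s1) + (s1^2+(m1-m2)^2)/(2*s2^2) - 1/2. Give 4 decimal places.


KL divergence between normal distributions:
KL = log(s2/s1) + (s1^2 + (m1-m2)^2)/(2*s2^2) - 1/2.
log(4/3) = 0.287682.
(3^2 + (1--4)^2)/(2*4^2) = (9 + 25)/32 = 1.0625.
KL = 0.287682 + 1.0625 - 0.5 = 0.8502

0.8502


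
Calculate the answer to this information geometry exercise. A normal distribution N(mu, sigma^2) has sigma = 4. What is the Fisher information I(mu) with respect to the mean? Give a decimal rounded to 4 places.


The Fisher information for the mean of a normal distribution is I(mu) = 1/sigma^2.
sigma = 4, so sigma^2 = 16.
I(mu) = 1/16 = 0.0625

0.0625


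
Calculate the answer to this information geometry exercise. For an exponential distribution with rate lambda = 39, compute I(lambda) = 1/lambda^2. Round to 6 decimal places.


Fisher information for exponential: I(lambda) = 1/lambda^2.
lambda = 39, lambda^2 = 1521.
I = 1/1521 = 0.000657

0.000657


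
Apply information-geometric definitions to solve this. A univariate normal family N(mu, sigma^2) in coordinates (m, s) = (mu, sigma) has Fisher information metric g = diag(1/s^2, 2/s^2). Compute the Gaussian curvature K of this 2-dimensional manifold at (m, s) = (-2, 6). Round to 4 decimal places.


The metric has the form g = (A dm^2 + B ds^2)/s^2 with A = 1, B = 2.
Substitute u = sqrt(A/B)*m: g = B*(du^2 + ds^2)/s^2, i.e. B times the
Poincare upper half-plane metric, which has constant Gaussian curvature -1.
Scaling a 2D metric by a constant c divides the Gaussian curvature by c,
so K = -1/B = -1/(2) = -0.5000 everywhere (the point (m, s) = (-2, 6) is irrelevant:
the curvature is constant).
The requested Gaussian curvature is K = -0.5000.

-0.5000


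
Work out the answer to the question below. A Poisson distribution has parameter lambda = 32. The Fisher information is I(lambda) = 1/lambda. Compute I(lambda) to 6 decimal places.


Fisher information for Poisson: I(lambda) = 1/lambda.
lambda = 32.
I(lambda) = 1/32 = 0.031250

0.031250


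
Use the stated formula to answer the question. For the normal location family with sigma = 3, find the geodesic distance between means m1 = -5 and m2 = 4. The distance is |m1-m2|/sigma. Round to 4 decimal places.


On the fixed-variance normal subfamily, geodesic distance = |m1-m2|/sigma.
|-5 - 4| = 9.
sigma = 3.
d = 9/3 = 3.0000

3.0000


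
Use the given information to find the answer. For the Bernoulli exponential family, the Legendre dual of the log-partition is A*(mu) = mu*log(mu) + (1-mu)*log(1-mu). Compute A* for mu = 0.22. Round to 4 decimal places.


Legendre transform for Bernoulli:
A*(mu) = mu*log(mu) + (1-mu)*log(1-mu).
mu = 0.22, 1-mu = 0.78.
mu*log(mu) = 0.22*log(0.22) = -0.333108.
(1-mu)*log(1-mu) = 0.78*log(0.78) = -0.1938.
A* = -0.333108 + -0.1938 = -0.5269

-0.5269


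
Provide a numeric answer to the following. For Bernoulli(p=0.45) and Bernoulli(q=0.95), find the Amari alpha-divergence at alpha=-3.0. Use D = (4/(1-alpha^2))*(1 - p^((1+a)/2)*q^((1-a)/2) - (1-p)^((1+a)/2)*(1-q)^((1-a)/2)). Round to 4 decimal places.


Amari alpha-divergence:
D = (4/(1-alpha^2))*(1 - p^((1+a)/2)*q^((1-a)/2) - (1-p)^((1+a)/2)*(1-q)^((1-a)/2)).
alpha = -3.0, p = 0.45, q = 0.95.
e1 = (1+alpha)/2 = -1.0, e2 = (1-alpha)/2 = 2.0.
t1 = p^e1 * q^e2 = 0.45^-1.0 * 0.95^2.0 = 2.005556.
t2 = (1-p)^e1 * (1-q)^e2 = 0.55^-1.0 * 0.05^2.0 = 0.004545.
4/(1-alpha^2) = -0.5.
D = -0.5*(1 - 2.005556 - 0.004545) = 0.5051

0.5051


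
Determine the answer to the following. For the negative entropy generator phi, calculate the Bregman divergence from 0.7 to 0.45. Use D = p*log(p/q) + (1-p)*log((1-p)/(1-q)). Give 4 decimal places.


Bregman divergence with negative entropy generator:
D = p*log(p/q) + (1-p)*log((1-p)/(1-q)).
p = 0.7, q = 0.45.
p*log(p/q) = 0.7*log(0.7/0.45) = 0.309283.
(1-p)*log((1-p)/(1-q)) = 0.3*log(0.3/0.55) = -0.181841.
D = 0.309283 + -0.181841 = 0.1274

0.1274


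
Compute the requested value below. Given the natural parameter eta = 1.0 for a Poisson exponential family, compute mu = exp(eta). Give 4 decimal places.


Expectation parameter for Poisson exponential family:
mu = exp(eta).
eta = 1.0.
mu = exp(1.0) = 2.7183

2.7183


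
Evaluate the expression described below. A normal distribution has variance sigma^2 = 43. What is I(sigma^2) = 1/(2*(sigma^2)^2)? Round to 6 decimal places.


Fisher information for variance: I(sigma^2) = 1/(2*sigma^4).
sigma^2 = 43, so sigma^4 = 1849.
I = 1/(2*1849) = 1/3698 = 0.000270

0.000270


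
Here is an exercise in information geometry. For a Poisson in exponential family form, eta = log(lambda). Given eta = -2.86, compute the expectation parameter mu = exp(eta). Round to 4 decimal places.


Expectation parameter for Poisson exponential family:
mu = exp(eta).
eta = -2.86.
mu = exp(-2.86) = 0.0573

0.0573


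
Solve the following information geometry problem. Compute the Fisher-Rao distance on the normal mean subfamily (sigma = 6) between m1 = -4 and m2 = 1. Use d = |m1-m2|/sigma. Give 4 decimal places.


On the fixed-variance normal subfamily, geodesic distance = |m1-m2|/sigma.
|-4 - 1| = 5.
sigma = 6.
d = 5/6 = 0.8333

0.8333


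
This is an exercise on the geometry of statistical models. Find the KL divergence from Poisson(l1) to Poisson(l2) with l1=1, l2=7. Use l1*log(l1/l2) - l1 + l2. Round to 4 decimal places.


KL divergence for Poisson:
KL = l1*log(l1/l2) - l1 + l2.
l1 = 1, l2 = 7.
log(1/7) = -1.94591.
l1*log(l1/l2) = 1 * -1.94591 = -1.94591.
KL = -1.94591 - 1 + 7 = 4.0541

4.0541


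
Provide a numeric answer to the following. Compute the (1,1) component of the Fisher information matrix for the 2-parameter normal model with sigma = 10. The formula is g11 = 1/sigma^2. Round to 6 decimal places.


For the 2-parameter normal family, the Fisher metric has:
  g11 = 1/sigma^2, g22 = 2/sigma^2.
sigma = 10, sigma^2 = 100.
g11 = 0.010000

0.010000


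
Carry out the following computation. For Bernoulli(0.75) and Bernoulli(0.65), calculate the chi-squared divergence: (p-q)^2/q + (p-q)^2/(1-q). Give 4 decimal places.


Chi-squared divergence between Bernoulli distributions:
chi^2 = (p-q)^2/q + (p-q)^2/(1-q).
p = 0.75, q = 0.65, p-q = 0.1.
(p-q)^2 = 0.01.
term1 = 0.01/0.65 = 0.015385.
term2 = 0.01/0.35 = 0.028571.
chi^2 = 0.015385 + 0.028571 = 0.0440

0.0440


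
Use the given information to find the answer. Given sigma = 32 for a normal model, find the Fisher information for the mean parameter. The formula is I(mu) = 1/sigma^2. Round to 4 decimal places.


The Fisher information for the mean of a normal distribution is I(mu) = 1/sigma^2.
sigma = 32, so sigma^2 = 1024.
I(mu) = 1/1024 = 0.0010

0.0010


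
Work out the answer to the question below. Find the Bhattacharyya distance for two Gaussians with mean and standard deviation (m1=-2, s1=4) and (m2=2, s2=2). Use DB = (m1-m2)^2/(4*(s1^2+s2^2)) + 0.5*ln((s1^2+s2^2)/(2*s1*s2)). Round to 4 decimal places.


Bhattacharyya distance between two Gaussians:
DB = (m1-m2)^2/(4*(s1^2+s2^2)) + (1/2)*ln((s1^2+s2^2)/(2*s1*s2)).
(m1-m2)^2 = (-4)^2 = 16.
s1^2+s2^2 = 16 + 4 = 20.
term1 = 16/80 = 0.2.
term2 = 0.5*ln(20/16.0) = 0.111572.
DB = 0.2 + 0.111572 = 0.3116

0.3116


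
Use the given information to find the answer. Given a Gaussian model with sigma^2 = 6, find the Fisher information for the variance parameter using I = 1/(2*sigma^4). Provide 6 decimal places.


Fisher information for variance: I(sigma^2) = 1/(2*sigma^4).
sigma^2 = 6, so sigma^4 = 36.
I = 1/(2*36) = 1/72 = 0.013889

0.013889


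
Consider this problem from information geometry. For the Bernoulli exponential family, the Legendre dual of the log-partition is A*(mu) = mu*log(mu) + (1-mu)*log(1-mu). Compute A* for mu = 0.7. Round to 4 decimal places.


Legendre transform for Bernoulli:
A*(mu) = mu*log(mu) + (1-mu)*log(1-mu).
mu = 0.7, 1-mu = 0.3.
mu*log(mu) = 0.7*log(0.7) = -0.249672.
(1-mu)*log(1-mu) = 0.3*log(0.3) = -0.361192.
A* = -0.249672 + -0.361192 = -0.6109

-0.6109


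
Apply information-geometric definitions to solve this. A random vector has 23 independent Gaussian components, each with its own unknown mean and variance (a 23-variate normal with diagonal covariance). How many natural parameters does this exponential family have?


Exponential family dimension calculation:
Each univariate normal has two natural parameters (mu/sigma^2 and -1/(2 sigma^2)).
With 23 independent components, dim = 2 * 23 = 46.

46


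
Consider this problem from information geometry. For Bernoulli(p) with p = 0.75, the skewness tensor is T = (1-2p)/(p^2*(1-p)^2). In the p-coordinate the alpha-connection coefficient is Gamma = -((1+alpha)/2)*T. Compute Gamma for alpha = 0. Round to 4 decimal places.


Skewness (Amari-Chentsov) tensor: T = (1-2p)/(p^2*(1-p)^2).
p = 0.75, 1-2p = -0.5, p^2 = 0.5625, (1-p)^2 = 0.0625.
T = -0.5/(0.5625 * 0.0625) = -14.222222.
In the p-coordinate, Gamma^(alpha) = Gamma^(0) - (alpha/2)*T with Gamma^(0) = (1/2)*g'(p) = -T/2,
so Gamma^(alpha) = -((1+alpha)/2)*T.
alpha = 0, -(1+alpha)/2 = -0.5.
Gamma = -0.5 * -14.222222 = 7.1111

7.1111


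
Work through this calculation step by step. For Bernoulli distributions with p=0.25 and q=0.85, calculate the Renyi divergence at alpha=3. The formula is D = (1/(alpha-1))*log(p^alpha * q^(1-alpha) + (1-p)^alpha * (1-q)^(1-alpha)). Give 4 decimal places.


Renyi divergence of order alpha between Bernoulli distributions:
D = (1/(alpha-1))*log(p^alpha * q^(1-alpha) + (1-p)^alpha * (1-q)^(1-alpha)).
alpha = 3, p = 0.25, q = 0.85.
p^alpha * q^(1-alpha) = 0.25^3 * 0.85^-2 = 0.021626.
(1-p)^alpha * (1-q)^(1-alpha) = 0.75^3 * 0.15^-2 = 18.75.
sum = 0.021626 + 18.75 = 18.771626.
D = (1/2)*log(18.771626) = 1.4662

1.4662


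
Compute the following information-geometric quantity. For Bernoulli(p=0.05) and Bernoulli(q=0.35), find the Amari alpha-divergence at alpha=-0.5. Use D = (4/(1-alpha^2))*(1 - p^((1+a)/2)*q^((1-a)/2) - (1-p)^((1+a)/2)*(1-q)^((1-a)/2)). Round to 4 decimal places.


Amari alpha-divergence:
D = (4/(1-alpha^2))*(1 - p^((1+a)/2)*q^((1-a)/2) - (1-p)^((1+a)/2)*(1-q)^((1-a)/2)).
alpha = -0.5, p = 0.05, q = 0.35.
e1 = (1+alpha)/2 = 0.25, e2 = (1-alpha)/2 = 0.75.
t1 = p^e1 * q^e2 = 0.05^0.25 * 0.35^0.75 = 0.215176.
t2 = (1-p)^e1 * (1-q)^e2 = 0.95^0.25 * 0.65^0.75 = 0.714687.
4/(1-alpha^2) = 5.333333.
D = 5.333333*(1 - 0.215176 - 0.714687) = 0.3741

0.3741


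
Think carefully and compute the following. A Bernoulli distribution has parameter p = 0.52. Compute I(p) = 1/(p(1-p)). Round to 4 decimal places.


For Bernoulli(p), Fisher information is I(p) = 1/(p*(1-p)).
p = 0.52, 1-p = 0.48.
p*(1-p) = 0.2496.
I(p) = 1/0.2496 = 4.0064

4.0064


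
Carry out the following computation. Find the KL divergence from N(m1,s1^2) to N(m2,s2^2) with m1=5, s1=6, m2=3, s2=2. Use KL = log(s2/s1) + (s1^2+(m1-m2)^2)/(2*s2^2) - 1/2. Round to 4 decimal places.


KL divergence between normal distributions:
KL = log(s2/s1) + (s1^2 + (m1-m2)^2)/(2*s2^2) - 1/2.
log(2/6) = -1.098612.
(6^2 + (5-3)^2)/(2*2^2) = (36 + 4)/8 = 5.0.
KL = -1.098612 + 5.0 - 0.5 = 3.4014

3.4014


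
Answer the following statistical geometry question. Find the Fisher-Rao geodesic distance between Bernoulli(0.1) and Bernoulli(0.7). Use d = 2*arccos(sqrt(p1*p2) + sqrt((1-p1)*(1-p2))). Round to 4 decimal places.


Geodesic distance on Bernoulli manifold:
d(p1,p2) = 2*arccos(sqrt(p1*p2) + sqrt((1-p1)*(1-p2))).
sqrt(p1*p2) = sqrt(0.1*0.7) = 0.264575.
sqrt((1-p1)*(1-p2)) = sqrt(0.9*0.3) = 0.519615.
arg = 0.264575 + 0.519615 = 0.78419.
d = 2*arccos(0.78419) = 1.3388

1.3388


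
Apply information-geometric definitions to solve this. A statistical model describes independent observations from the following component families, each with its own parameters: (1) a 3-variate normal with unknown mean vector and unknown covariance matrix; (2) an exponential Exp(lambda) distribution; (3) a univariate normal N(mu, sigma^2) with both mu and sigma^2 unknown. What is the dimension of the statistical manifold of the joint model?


The dimension of a statistical manifold equals the number of free
(independent) real parameters of the model. For a product of independent
blocks the parameter counts add.
- 3-variate normal: 3 (mean) + 3*4/2 = 6 (symmetric covariance) = 9.
- exponential (lambda): 1.
- normal (mu, sigma^2): 2.
Total = 9 + 1 + 2 = 12.
Dimension = 12

12
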